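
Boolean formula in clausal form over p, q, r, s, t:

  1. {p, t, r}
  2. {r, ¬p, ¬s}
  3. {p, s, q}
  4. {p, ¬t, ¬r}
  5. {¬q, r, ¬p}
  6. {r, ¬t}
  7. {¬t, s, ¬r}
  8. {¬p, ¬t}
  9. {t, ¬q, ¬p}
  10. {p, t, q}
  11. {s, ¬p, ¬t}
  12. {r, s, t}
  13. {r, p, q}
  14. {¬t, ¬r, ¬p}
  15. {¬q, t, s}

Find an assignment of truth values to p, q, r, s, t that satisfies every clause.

p = T, q = F, r = T, s = T, t = F

Set p = True and propagate.
  then t is forced to False.
  then q is forced to False.
The remaining clauses are satisfied by r = True, s = True.
Every clause has at least one true literal under this assignment.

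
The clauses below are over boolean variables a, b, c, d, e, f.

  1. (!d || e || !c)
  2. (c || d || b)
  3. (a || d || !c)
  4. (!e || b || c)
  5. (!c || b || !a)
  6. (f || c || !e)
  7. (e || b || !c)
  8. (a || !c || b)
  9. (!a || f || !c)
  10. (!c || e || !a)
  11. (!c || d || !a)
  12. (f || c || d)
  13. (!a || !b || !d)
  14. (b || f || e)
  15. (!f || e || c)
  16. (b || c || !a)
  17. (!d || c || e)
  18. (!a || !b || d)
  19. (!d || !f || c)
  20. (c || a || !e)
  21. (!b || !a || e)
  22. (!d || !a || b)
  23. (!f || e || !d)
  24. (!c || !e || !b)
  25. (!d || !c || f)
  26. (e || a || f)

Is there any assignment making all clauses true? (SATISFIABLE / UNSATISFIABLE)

c = True:
  a = True:
    propagation gives b=True, f=True, e=True; an empty clause results — contradiction.
  a = False:
    propagation gives d=True, e=True, b=True; an empty clause results — contradiction.
c = False:
  e = True:
    propagation gives b=True, f=True, d=False, a=False; an empty clause results — contradiction.
  e = False:
    propagation gives f=False, d=True; an empty clause results — contradiction.
Every branch closes, so no satisfying assignment exists.

UNSATISFIABLE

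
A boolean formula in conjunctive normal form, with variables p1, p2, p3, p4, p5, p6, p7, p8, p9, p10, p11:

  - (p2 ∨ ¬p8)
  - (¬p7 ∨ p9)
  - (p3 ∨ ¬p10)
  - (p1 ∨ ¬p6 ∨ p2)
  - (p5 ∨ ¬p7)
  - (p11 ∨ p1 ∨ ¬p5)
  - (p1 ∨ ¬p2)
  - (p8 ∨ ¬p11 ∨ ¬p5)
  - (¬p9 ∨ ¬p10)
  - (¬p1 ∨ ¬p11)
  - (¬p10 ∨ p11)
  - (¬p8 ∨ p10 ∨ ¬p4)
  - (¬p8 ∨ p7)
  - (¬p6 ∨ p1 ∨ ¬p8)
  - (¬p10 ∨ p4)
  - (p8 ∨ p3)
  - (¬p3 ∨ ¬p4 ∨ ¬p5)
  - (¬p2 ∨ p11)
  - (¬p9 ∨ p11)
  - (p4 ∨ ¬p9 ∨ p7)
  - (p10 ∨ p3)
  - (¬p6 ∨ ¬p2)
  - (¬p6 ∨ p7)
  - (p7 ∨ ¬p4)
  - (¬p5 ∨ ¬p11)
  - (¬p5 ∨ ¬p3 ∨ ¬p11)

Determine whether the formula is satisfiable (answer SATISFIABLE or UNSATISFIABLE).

SATISFIABLE

p6 occurs only negated in the remaining clauses — set p6 = False.
Set p1 = True and propagate.
  then p11 is forced to False.
  then p10 is forced to False.
  then p2 is forced to False.
  then p8 is forced to False.
  then p3 is forced to True.
  then p9 is forced to False.
  then p7 is forced to False.
  then p4 is forced to False.
p5 is now unconstrained; take p5 = True.
Every clause has at least one true literal under this assignment.
So p1=True, p2=False, p3=True, p4=False, p5=True, p6=False, p7=False, p8=False, p9=False, p10=False, p11=False is a satisfying assignment.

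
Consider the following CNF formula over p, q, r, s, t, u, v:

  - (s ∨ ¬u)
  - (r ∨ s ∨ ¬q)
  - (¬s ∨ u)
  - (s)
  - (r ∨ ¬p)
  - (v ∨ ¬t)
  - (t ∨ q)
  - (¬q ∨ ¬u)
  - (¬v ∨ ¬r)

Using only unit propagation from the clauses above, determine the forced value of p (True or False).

Unit clause (s) sets s = True.
In (u ∨ ¬s), ¬s is now false; u must hold, so u = True.
(¬u ∨ ¬q): since u = True, the clause reduces to (¬q). q = False.
(t ∨ q): since q = False, the clause reduces to (t). t = True.
(v ∨ ¬t) with t = True leaves only v, so v = True.
From (¬v ∨ ¬r) and v = True: r = False.
From (r ∨ ¬p) and r = False: p = False.

False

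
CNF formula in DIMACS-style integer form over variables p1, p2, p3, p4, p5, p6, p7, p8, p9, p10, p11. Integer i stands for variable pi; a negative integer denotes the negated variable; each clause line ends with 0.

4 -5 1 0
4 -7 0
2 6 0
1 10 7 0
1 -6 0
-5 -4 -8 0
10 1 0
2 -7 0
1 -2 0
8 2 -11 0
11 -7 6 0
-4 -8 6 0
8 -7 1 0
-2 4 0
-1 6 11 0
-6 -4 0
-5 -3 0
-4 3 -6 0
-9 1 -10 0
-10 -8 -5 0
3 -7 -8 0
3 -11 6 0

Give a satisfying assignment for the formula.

p1=1, p2=0, p3=1, p4=0, p5=0, p6=1, p7=0, p8=1, p9=1, p10=1, p11=0

Check each clause:
  1. (p4 \/ p1 \/ ~p5) — p1 is true.
  2. (~p7 \/ p4) — ~p7 is true.
  3. (p2 \/ p6) — p6 is true.
  4. (p7 \/ p1 \/ p10) — p1 is true.
  5. (p1 \/ ~p6) — p1 is true.
  6. (~p8 \/ ~p4 \/ ~p5) — ~p5 is true.
  7. (p10 \/ p1) — p1 is true.
  8. (p2 \/ ~p7) — ~p7 is true.
  9. (p1 \/ ~p2) — p1 is true.
  10. (p8 \/ ~p11 \/ p2) — p8 is true.
  11. (p11 \/ ~p7 \/ p6) — ~p7 is true.
  12. (~p4 \/ ~p8 \/ p6) — ~p4 is true.
  13. (p8 \/ ~p7 \/ p1) — p8 is true.
  14. (p4 \/ ~p2) — ~p2 is true.
  15. (~p1 \/ p6 \/ p11) — p6 is true.
  16. (~p6 \/ ~p4) — ~p4 is true.
  17. (~p5 \/ ~p3) — ~p5 is true.
  18. (~p6 \/ ~p4 \/ p3) — p3 is true.
  19. (p1 \/ ~p9 \/ ~p10) — p1 is true.
  20. (~p10 \/ ~p8 \/ ~p5) — ~p5 is true.
  21. (~p8 \/ ~p7 \/ p3) — ~p7 is true.
  22. (p6 \/ p3 \/ ~p11) — p3 is true.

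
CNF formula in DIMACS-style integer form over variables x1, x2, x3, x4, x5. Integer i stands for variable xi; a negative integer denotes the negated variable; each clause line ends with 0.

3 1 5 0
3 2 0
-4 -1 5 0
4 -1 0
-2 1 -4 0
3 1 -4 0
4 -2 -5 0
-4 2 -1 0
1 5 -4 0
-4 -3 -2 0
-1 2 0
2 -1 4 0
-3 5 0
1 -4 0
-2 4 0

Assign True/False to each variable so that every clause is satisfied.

x1=True, x2=True, x3=False, x4=True, x5=True

Check each clause:
  1. (x5 | x1 | x3) — x1 is true.
  2. (x3 | x2) — x2 is true.
  3. (~x4 | x5 | ~x1) — x5 is true.
  4. (~x1 | x4) — x4 is true.
  5. (x1 | ~x4 | ~x2) — x1 is true.
  6. (~x4 | x1 | x3) — x1 is true.
  7. (~x2 | ~x5 | x4) — x4 is true.
  8. (~x4 | ~x1 | x2) — x2 is true.
  9. (~x4 | x1 | x5) — x1 is true.
  10. (~x2 | ~x4 | ~x3) — ~x3 is true.
  11. (~x1 | x2) — x2 is true.
  12. (~x1 | x2 | x4) — x2 is true.
  13. (x5 | ~x3) — ~x3 is true.
  14. (x1 | ~x4) — x1 is true.
  15. (x4 | ~x2) — x4 is true.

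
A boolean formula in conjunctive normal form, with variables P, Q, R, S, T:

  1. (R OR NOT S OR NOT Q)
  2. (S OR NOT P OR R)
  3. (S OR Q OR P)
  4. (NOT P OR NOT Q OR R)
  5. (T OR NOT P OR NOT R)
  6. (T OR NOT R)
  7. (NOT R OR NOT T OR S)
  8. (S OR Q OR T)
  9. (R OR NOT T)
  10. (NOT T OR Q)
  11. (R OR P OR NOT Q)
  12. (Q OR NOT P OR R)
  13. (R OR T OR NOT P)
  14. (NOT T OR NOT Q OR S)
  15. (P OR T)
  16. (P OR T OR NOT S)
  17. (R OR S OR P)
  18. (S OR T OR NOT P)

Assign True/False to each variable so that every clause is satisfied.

Branch on P: take P = False.
  then T is forced to True.
  then R is forced to True.
  then S is forced to True.
  then Q is forced to True.
Every clause has at least one true literal under this assignment.

P = F, Q = T, R = T, S = T, T = T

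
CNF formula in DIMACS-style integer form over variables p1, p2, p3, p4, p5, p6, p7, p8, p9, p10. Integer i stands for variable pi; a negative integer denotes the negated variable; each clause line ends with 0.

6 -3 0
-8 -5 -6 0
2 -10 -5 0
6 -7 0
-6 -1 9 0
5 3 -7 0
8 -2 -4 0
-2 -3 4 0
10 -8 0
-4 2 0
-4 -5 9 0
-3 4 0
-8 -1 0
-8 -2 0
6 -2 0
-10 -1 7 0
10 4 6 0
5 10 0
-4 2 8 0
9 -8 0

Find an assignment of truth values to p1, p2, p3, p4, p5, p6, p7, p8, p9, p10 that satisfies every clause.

p1=False, p2=True, p3=False, p4=False, p5=False, p6=True, p7=False, p8=False, p9=True, p10=True

Pure literal: p1 appears only negated; assign p1 = False.
p9 occurs only positively in the remaining clauses — set p9 = True.
Set p2 = True and propagate.
  then p8 is forced to False.
  then p4 is forced to False.
  then p3 is forced to False.
  then p6 is forced to True.
Set p5 = False and propagate.
  then p7 is forced to False.
  then p10 is forced to True.
Every clause has at least one true literal under this assignment.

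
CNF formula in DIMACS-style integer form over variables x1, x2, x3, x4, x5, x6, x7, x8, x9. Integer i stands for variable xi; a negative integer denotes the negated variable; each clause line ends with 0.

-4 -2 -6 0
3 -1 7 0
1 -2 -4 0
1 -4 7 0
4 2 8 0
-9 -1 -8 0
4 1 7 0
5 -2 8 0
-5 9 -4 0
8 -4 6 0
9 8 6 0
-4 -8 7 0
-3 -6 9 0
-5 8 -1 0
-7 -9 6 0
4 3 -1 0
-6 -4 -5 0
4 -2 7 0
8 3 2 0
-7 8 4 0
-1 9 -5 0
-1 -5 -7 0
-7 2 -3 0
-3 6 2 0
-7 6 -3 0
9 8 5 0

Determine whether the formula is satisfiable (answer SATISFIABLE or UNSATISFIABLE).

SATISFIABLE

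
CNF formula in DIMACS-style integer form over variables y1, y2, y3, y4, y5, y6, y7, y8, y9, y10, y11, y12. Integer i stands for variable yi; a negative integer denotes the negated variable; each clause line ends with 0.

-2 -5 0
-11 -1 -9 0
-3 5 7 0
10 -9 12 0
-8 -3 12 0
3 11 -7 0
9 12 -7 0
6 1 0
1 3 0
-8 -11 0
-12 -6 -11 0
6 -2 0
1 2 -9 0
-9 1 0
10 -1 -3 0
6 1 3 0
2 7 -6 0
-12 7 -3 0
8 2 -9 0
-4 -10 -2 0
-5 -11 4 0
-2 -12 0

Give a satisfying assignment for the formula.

y1=True  y2=False  y3=False  y4=False  y5=False  y6=False  y7=False  y8=False  y9=False  y10=True  y11=True  y12=True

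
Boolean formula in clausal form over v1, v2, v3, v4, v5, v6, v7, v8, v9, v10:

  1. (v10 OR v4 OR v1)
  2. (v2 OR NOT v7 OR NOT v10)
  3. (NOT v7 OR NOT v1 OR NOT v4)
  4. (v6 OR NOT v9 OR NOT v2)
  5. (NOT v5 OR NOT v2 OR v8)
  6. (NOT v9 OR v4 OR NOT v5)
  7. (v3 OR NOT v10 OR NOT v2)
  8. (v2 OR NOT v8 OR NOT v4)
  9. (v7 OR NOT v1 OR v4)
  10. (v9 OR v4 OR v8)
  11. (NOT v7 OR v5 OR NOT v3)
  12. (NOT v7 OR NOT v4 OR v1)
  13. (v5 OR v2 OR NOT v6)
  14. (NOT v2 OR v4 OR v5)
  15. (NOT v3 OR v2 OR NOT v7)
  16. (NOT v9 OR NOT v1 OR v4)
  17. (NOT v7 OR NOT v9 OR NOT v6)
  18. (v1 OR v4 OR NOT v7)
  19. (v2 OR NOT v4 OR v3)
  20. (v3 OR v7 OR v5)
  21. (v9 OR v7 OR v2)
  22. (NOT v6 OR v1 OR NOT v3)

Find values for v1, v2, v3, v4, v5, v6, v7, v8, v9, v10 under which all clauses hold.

Set v1 = True and propagate.
For the remaining variables, v2 = True, v3 = True, v4 = True, v5 = False, v6 = True, v7 = False, v8 = False, v9 = True, v10 = True works.

v1 = True, v2 = True, v3 = True, v4 = True, v5 = False, v6 = True, v7 = False, v8 = False, v9 = True, v10 = True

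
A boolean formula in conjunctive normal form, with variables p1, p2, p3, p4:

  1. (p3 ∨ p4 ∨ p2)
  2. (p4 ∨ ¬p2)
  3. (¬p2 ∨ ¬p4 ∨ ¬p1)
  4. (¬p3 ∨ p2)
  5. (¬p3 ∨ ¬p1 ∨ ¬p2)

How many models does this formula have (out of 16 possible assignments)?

4

The models are:
  p1=0 p2=0 p3=0 p4=1
  p1=0 p2=1 p3=0 p4=1
  p1=0 p2=1 p3=1 p4=1
  p1=1 p2=0 p3=0 p4=1
That's 4 in total.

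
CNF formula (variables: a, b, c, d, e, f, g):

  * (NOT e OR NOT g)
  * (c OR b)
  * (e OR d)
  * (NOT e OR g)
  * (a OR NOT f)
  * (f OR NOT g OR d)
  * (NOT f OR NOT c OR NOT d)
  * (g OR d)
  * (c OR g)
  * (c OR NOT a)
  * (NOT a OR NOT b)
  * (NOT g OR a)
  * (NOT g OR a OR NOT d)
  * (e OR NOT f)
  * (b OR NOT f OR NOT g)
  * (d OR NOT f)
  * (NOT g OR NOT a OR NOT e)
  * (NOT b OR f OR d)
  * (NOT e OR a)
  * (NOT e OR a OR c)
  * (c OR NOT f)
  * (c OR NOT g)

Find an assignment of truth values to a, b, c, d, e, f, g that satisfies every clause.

a=False, b=True, c=True, d=True, e=False, f=False, g=False

Set a = False and propagate.
  then f is forced to False.
  then g is forced to False.
  then e is forced to False.
  then d is forced to True.
  then c is forced to True.
b is now unconstrained; take b = True.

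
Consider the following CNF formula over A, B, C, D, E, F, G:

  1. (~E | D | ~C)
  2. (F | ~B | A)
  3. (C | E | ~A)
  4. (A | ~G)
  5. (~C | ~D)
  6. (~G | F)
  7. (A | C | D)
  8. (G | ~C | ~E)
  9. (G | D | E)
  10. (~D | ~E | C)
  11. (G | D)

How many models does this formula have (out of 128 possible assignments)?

The models are:
  A=F B=F C=F D=T E=F F=F G=F
  A=F B=F C=F D=T E=F F=T G=F
  A=F B=T C=F D=T E=F F=T G=F
  A=T B=F C=F D=F E=T F=T G=T
  A=T B=F C=T D=F E=F F=T G=T
  A=T B=T C=F D=F E=T F=T G=T
  A=T B=T C=T D=F E=F F=T G=T
Count: 7.

7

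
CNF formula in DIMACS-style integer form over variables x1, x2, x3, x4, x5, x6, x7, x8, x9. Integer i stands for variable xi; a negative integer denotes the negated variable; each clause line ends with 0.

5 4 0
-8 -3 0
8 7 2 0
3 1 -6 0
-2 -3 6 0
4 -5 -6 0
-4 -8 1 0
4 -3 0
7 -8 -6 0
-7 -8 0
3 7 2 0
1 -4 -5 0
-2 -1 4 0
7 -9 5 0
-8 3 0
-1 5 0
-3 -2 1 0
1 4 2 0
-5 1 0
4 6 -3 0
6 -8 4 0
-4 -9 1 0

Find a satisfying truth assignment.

x1 = True, x2 = True, x3 = False, x4 = True, x5 = True, x6 = True, x7 = True, x8 = False, x9 = False

x9 occurs only negated in the remaining clauses — set x9 = False.
Try x1 = True.
  then x5 is forced to True.
For the remaining variables, x2 = True, x3 = False, x4 = True, x6 = True, x7 = True, x8 = False works.
Every clause has at least one true literal under this assignment.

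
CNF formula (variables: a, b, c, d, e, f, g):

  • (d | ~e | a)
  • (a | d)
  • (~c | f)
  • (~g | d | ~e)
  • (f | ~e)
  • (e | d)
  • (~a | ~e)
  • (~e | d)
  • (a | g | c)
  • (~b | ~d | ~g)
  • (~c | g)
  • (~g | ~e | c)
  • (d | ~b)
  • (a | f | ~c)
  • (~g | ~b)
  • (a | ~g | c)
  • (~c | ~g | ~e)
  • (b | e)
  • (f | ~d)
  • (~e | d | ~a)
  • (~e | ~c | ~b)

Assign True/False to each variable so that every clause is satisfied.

a=T, b=T, c=F, d=T, e=F, f=T, g=F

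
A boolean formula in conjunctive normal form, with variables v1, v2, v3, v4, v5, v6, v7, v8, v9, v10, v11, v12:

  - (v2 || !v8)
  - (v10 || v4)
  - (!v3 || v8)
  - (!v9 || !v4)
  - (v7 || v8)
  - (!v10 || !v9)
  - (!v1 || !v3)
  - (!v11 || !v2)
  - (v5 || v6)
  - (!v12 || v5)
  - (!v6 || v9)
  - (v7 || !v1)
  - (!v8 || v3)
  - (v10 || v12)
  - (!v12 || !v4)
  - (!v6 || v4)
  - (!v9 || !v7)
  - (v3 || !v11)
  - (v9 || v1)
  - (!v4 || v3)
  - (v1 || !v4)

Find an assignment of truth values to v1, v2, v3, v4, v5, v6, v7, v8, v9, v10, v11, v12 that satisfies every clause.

Pure literal: v5 appears only positively; assign v5 = True.
Pure literal: v11 appears only negated; assign v11 = False.
Try v1 = True.
  then v3 is forced to False.
  then v7 is forced to True.
  then v8 is forced to False.
  then v9 is forced to False.
  then v6 is forced to False.
  then v4 is forced to False.
  then v10 is forced to True.
v2, v12 are now unconstrained; take v2 = True, v12 = True.
Check each clause:
  1. (!v8 || v2) — !v8 is true.
  2. (v4 || v10) — v10 is true.
  3. (!v3 || v8) — !v3 is true.
  4. (!v9 || !v4) — !v4 is true.
  5. (v8 || v7) — v7 is true.
  6. (!v10 || !v9) — !v9 is true.
  7. (!v1 || !v3) — !v3 is true.
  8. (!v2 || !v11) — !v11 is true.
  9. (v5 || v6) — v5 is true.
  10. (v5 || !v12) — v5 is true.
  11. (!v6 || v9) — !v6 is true.
  12. (!v1 || v7) — v7 is true.
  13. (!v8 || v3) — !v8 is true.
  14. (v12 || v10) — v10 is true.
  15. (!v12 || !v4) — !v4 is true.
  16. (v4 || !v6) — !v6 is true.
  17. (!v7 || !v9) — !v9 is true.
  18. (!v11 || v3) — !v11 is true.
  19. (v9 || v1) — v1 is true.
  20. (v3 || !v4) — !v4 is true.
  21. (!v4 || v1) — v1 is true.

v1=1, v2=1, v3=0, v4=0, v5=1, v6=0, v7=1, v8=0, v9=0, v10=1, v11=0, v12=1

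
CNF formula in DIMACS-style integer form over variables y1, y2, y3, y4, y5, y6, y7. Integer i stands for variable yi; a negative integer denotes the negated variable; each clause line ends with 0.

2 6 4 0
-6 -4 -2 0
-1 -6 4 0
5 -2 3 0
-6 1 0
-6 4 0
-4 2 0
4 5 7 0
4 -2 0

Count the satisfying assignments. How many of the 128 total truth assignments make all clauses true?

Split on y4, then y2.
  y4=1, y2=1: y1, y7 free; 3 ways for (y3,y5,y6) × 2^2 = 12.
  y4=1, y2=0: a clause becomes empty — 0.
  y4=0, y2=1: a clause becomes empty — 0.
  y4=0, y2=0: a clause becomes empty — 0.
Total: 12 + 0 + 0 + 0 = 12.

12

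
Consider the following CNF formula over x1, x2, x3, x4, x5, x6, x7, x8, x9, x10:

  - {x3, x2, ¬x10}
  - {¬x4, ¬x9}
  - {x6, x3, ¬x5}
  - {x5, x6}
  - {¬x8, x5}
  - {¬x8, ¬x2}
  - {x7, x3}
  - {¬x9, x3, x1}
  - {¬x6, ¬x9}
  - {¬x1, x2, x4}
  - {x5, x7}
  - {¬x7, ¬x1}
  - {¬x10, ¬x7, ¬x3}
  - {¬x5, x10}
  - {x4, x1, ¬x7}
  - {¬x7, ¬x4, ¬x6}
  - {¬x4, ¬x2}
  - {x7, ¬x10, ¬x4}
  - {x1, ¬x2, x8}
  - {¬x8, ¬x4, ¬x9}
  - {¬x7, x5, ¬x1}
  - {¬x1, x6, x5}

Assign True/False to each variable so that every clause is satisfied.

x1=F, x2=F, x3=T, x4=F, x5=T, x6=T, x7=F, x8=F, x9=F, x10=T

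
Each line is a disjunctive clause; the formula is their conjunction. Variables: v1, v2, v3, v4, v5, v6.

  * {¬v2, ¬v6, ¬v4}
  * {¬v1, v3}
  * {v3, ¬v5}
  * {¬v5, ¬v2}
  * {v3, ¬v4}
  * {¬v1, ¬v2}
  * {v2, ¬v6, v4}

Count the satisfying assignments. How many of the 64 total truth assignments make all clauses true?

18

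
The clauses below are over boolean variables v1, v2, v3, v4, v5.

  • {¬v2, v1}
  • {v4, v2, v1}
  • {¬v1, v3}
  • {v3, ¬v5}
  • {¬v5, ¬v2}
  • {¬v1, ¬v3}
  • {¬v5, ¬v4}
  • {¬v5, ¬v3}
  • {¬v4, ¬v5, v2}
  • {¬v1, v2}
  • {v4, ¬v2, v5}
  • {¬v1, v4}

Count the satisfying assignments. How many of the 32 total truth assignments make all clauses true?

Satisfying assignments:
  v1=F v2=F v3=F v4=T v5=F
  v1=F v2=F v3=T v4=T v5=F
Count: 2.

2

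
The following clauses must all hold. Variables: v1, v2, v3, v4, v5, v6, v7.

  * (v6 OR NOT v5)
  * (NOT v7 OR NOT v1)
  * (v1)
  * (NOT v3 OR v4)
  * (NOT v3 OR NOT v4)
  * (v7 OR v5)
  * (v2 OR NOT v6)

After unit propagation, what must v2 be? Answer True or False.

True

(v1) is a unit clause: v1 = True.
(NOT v1 OR NOT v7) with v1 = True leaves only NOT v7, so v7 = False.
From (v5 OR v7) and v7 = False: v5 = True.
(NOT v5 OR v6): since v5 = True, the clause reduces to (v6). v6 = True.
(NOT v6 OR v2) with v6 = True leaves only v2, so v2 = True.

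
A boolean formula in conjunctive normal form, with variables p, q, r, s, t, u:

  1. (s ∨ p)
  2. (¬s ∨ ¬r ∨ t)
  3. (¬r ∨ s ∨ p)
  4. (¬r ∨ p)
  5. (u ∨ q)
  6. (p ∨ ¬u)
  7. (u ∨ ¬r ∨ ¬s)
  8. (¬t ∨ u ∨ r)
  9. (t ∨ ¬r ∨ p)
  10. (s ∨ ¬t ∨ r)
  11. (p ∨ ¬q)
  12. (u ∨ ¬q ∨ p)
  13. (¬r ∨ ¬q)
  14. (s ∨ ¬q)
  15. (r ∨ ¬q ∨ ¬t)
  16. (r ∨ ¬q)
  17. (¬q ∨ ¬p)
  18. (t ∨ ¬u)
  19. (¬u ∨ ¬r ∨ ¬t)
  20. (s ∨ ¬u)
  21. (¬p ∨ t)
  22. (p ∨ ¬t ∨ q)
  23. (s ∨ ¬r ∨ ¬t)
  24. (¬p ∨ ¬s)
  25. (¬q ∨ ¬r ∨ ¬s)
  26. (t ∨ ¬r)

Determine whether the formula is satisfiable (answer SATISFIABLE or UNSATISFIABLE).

UNSATISFIABLE

r = True:
  propagation gives p=True, q=False, u=True, t=True; an empty clause results — contradiction.
r = False:
  propagation gives q=False, u=True, p=True, t=True; an empty clause results — contradiction.
Every branch closes, so no satisfying assignment exists.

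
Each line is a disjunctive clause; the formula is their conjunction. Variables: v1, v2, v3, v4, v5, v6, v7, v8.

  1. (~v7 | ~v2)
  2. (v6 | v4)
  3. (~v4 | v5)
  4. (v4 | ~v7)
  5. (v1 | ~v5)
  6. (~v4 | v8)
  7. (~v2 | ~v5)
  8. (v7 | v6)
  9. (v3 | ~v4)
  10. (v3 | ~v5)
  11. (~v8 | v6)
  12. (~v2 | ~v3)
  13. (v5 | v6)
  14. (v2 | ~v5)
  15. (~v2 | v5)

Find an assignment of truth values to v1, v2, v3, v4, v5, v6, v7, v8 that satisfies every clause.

v1 occurs only positively in the remaining clauses — set v1 = True.
v6 occurs only positively in the remaining clauses — set v6 = True.
Try v2 = False.
  then v5 is forced to False.
  then v4 is forced to False.
  then v7 is forced to False.
v3, v8 are now unconstrained; take v3 = True, v8 = True.
Every clause has at least one true literal under this assignment.
Check each clause:
  1. (~v7 | ~v2) — ~v7 is true.
  2. (v6 | v4) — v6 is true.
  3. (~v4 | v5) — ~v4 is true.
  4. (~v7 | v4) — ~v7 is true.
  5. (v1 | ~v5) — v1 is true.
  6. (v8 | ~v4) — v8 is true.
  7. (~v2 | ~v5) — ~v5 is true.
  8. (v7 | v6) — v6 is true.
  9. (v3 | ~v4) — v3 is true.
  10. (~v5 | v3) — v3 is true.
  11. (v6 | ~v8) — v6 is true.
  12. (~v3 | ~v2) — ~v2 is true.
  13. (v5 | v6) — v6 is true.
  14. (v2 | ~v5) — ~v5 is true.
  15. (v5 | ~v2) — ~v2 is true.

v1 = 1, v2 = 0, v3 = 1, v4 = 0, v5 = 0, v6 = 1, v7 = 0, v8 = 1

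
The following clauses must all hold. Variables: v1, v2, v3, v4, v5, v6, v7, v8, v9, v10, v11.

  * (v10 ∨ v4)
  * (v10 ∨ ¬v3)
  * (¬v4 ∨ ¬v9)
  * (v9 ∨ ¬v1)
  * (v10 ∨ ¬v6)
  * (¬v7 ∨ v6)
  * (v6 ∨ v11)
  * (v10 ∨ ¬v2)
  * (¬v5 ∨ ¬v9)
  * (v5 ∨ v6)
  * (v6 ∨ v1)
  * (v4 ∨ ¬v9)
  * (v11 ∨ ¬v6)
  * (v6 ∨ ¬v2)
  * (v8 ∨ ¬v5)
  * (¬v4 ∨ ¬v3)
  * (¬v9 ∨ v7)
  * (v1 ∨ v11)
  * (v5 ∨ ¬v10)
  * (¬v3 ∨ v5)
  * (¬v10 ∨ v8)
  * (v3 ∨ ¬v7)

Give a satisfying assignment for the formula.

v1=False, v2=False, v3=True, v4=False, v5=True, v6=True, v7=False, v8=True, v9=False, v10=True, v11=True

v2 occurs only negated in the remaining clauses — set v2 = False.
v8 occurs only positively in the remaining clauses — set v8 = True.
Set v1 = False and propagate.
  then v6 is forced to True.
  then v10 is forced to True.
  then v11 is forced to True.
  then v5 is forced to True.
  then v9 is forced to False.
Try v3 = True.
  then v4 is forced to False.
v7 is now unconstrained; take v7 = False.
Every clause has at least one true literal under this assignment.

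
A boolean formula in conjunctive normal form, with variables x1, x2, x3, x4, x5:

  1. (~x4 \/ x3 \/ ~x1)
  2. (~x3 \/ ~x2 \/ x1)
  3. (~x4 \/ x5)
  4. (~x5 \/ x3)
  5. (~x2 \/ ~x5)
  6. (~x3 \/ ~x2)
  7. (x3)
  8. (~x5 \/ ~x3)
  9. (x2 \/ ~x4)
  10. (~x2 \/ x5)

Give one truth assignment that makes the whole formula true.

The clause (x3) is unit: x3 must be True.
The clause (~x2) is unit: x2 must be False.
(~x5) is a unit clause, so x5 = False.
Unit propagation: (~x4) forces x4 = False.
x1 is now unconstrained; take x1 = True.
Every clause has at least one true literal under this assignment.

x1 = 1, x2 = 0, x3 = 1, x4 = 0, x5 = 0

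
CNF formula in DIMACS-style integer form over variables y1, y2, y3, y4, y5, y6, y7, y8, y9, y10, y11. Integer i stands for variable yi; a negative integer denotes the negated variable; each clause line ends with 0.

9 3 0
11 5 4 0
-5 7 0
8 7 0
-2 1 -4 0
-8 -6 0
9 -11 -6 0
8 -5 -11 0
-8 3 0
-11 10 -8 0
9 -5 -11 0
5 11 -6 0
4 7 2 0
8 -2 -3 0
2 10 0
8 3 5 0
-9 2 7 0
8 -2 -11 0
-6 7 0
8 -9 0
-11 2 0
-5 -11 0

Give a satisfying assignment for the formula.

y1=T, y2=T, y3=T, y4=T, y5=T, y6=F, y7=T, y8=T, y9=T, y10=T, y11=F

Pure literal: y1 appears only positively; assign y1 = True.
Pure literal: y6 appears only negated; assign y6 = False.
Set y2 = True and propagate.
Set y3 = True and propagate.
  then y8 is forced to True.
For the remaining variables, y4 = True, y5 = True, y7 = True, y9 = True, y10 = True, y11 = False works.
Every clause has at least one true literal under this assignment.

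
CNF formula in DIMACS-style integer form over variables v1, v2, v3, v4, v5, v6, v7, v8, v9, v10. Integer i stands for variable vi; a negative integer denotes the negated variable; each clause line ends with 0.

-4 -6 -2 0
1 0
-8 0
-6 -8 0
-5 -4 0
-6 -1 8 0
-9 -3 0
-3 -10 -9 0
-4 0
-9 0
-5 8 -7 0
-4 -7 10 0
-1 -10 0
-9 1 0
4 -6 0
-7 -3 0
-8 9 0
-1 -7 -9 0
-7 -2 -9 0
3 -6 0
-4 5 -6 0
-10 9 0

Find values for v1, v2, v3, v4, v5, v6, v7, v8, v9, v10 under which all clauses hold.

v1=True, v2=False, v3=True, v4=False, v5=False, v6=False, v7=False, v8=False, v9=False, v10=False

(v1) is a unit clause, so v1 = True.
Unit propagation: (¬v8) forces v8 = False.
Unit propagation: (¬v6) forces v6 = False.
The clause (¬v4) is unit: v4 must be False.
(¬v9) is a unit clause, so v9 = False.
(¬v10) is a unit clause, so v10 = False.
Pure literal: v5 appears only negated; assign v5 = False.
v7 occurs only negated in the remaining clauses — set v7 = False.
v2, v3 are now unconstrained; take v2 = False, v3 = True.
Every clause has at least one true literal under this assignment.
Check each clause:
  1. (¬v6 ∨ ¬v2 ∨ ¬v4) — ¬v6 is true.
  2. (v1) — v1 is true.
  3. (¬v8) — ¬v8 is true.
  4. (¬v8 ∨ ¬v6) — ¬v8 is true.
  5. (¬v4 ∨ ¬v5) — ¬v5 is true.
  6. (¬v1 ∨ ¬v6 ∨ v8) — ¬v6 is true.
  7. (¬v3 ∨ ¬v9) — ¬v9 is true.
  8. (¬v10 ∨ ¬v9 ∨ ¬v3) — ¬v10 is true.
  9. (¬v4) — ¬v4 is true.
  10. (¬v9) — ¬v9 is true.
  11. (v8 ∨ ¬v7 ∨ ¬v5) — ¬v7 is true.
  12. (¬v4 ∨ ¬v7 ∨ v10) — ¬v7 is true.
  13. (¬v1 ∨ ¬v10) — ¬v10 is true.
  14. (v1 ∨ ¬v9) — v1 is true.
  15. (¬v6 ∨ v4) — ¬v6 is true.
  16. (¬v7 ∨ ¬v3) — ¬v7 is true.
  17. (¬v8 ∨ v9) — ¬v8 is true.
  18. (¬v9 ∨ ¬v1 ∨ ¬v7) — ¬v7 is true.
  19. (¬v9 ∨ ¬v7 ∨ ¬v2) — ¬v7 is true.
  20. (¬v6 ∨ v3) — ¬v6 is true.
  21. (v5 ∨ ¬v6 ∨ ¬v4) — ¬v6 is true.
  22. (v9 ∨ ¬v10) — ¬v10 is true.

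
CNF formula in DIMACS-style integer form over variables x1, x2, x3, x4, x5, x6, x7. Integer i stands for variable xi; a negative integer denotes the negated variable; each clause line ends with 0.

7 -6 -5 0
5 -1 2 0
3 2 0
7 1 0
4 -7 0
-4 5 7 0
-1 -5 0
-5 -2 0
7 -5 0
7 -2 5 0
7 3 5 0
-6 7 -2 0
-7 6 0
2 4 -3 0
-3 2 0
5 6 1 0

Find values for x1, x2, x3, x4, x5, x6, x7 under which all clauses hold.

x1=F  x2=T  x3=T  x4=T  x5=F  x6=T  x7=T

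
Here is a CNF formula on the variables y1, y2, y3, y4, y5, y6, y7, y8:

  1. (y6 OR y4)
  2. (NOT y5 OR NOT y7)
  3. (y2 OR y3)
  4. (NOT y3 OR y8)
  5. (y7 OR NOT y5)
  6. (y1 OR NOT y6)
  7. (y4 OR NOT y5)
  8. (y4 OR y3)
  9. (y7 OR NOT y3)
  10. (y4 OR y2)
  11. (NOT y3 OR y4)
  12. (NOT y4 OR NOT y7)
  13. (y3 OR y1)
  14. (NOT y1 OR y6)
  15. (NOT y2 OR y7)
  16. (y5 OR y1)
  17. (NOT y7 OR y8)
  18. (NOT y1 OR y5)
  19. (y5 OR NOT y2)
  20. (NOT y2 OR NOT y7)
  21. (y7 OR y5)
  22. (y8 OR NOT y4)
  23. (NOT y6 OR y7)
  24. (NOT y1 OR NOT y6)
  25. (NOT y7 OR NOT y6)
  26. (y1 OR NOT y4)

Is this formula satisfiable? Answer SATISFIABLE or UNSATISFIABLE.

UNSATISFIABLE

y7 = True:
  propagation gives y5=False, y4=False, y6=True; an empty clause results — contradiction.
y7 = False:
  propagation gives y5=False; an empty clause results — contradiction.
Every branch closes, so no satisfying assignment exists.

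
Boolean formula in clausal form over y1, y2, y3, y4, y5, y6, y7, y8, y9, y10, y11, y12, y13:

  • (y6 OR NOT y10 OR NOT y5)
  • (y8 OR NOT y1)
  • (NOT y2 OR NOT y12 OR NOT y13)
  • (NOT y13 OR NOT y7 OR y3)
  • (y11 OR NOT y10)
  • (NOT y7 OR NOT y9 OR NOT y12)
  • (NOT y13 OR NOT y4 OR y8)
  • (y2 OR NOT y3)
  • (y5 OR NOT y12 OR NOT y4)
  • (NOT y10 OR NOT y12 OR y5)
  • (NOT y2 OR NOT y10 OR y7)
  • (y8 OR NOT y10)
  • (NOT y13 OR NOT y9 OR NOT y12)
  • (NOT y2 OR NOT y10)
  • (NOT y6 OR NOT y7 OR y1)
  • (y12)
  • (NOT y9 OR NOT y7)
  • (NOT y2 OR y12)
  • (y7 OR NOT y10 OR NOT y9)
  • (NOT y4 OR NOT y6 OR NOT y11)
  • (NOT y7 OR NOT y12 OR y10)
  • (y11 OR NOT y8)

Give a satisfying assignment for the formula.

y1=False, y2=False, y3=False, y4=True, y5=True, y6=False, y7=False, y8=True, y9=True, y10=False, y11=True, y12=True, y13=False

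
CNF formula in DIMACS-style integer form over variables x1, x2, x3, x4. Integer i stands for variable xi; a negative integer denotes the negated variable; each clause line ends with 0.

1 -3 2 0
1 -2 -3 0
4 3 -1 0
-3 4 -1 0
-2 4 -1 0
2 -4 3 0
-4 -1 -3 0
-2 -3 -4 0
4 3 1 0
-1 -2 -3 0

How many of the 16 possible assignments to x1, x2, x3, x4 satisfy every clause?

2

Satisfying assignments:
  x1=0 x2=1 x3=0 x4=1
  x1=1 x2=1 x3=0 x4=1
That's 2 in total.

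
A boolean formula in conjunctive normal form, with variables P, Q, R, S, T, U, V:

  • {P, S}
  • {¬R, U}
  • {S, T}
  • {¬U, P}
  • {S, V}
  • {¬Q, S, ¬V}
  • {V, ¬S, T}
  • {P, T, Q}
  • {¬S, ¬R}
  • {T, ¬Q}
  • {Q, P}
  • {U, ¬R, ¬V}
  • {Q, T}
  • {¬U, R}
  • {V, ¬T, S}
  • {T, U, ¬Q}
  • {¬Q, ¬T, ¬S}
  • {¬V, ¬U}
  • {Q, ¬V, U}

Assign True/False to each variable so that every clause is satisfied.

P=T  Q=F  R=F  S=T  T=T  U=F  V=F

Pure literal: P appears only positively; assign P = True.
Branch on Q: take Q = False.
  then T is forced to True.
Branch on R: take R = False.
  then U is forced to False.
  then V is forced to False.
  then S is forced to True.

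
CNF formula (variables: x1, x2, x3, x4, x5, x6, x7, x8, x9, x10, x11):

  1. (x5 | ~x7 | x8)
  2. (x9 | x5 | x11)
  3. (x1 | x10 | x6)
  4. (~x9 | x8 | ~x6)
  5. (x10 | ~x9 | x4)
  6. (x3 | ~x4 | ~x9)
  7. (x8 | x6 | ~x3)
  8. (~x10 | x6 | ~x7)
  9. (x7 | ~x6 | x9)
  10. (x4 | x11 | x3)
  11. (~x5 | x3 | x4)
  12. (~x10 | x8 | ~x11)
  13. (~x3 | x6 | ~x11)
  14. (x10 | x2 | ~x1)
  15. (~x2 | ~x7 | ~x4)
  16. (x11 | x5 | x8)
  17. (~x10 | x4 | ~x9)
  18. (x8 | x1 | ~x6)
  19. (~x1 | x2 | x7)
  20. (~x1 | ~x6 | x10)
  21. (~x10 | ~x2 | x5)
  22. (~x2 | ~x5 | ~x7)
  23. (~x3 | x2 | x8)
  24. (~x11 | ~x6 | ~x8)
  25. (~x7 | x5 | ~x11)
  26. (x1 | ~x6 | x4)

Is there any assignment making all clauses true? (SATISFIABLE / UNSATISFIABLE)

Set x1 = True and propagate.
Branch on x2: take x2 = True.
The remaining clauses are satisfied by x3 = False, x4 = True, x5 = True, x6 = False, x7 = False, x8 = False, x9 = False, x10 = False, x11 = False.
So x1=1, x2=1, x3=0, x4=1, x5=1, x6=0, x7=0, x8=0, x9=0, x10=0, x11=0 is a satisfying assignment.

SATISFIABLE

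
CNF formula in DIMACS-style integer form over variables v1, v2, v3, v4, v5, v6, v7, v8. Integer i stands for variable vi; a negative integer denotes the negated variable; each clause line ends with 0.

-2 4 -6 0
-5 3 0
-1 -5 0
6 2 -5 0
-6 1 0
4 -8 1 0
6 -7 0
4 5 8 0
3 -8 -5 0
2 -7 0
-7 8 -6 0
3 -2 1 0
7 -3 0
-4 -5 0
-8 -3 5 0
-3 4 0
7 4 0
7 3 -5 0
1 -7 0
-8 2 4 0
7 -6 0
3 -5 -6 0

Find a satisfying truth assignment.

v1=False  v2=False  v3=False  v4=True  v5=False  v6=False  v7=False  v8=False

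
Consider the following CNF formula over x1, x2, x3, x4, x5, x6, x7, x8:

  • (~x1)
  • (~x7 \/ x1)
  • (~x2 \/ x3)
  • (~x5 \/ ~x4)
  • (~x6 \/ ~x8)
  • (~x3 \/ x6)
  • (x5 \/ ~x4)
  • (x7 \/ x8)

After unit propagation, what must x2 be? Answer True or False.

False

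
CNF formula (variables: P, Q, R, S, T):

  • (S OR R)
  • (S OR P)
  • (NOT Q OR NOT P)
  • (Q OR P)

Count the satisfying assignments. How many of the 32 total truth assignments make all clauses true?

Split on P, then Q.
  P=T, Q=T: a clause becomes empty — 0.
  P=T, Q=F: T free; 3 ways for (R,S) × 2^1 = 6.
  P=F, Q=T: remaining (R,S,T) ∈ {(F,T,F); (F,T,T); (T,T,F); (T,T,T)} — 4.
  P=F, Q=F: a clause becomes empty — 0.
Total: 0 + 6 + 4 + 0 = 10.

10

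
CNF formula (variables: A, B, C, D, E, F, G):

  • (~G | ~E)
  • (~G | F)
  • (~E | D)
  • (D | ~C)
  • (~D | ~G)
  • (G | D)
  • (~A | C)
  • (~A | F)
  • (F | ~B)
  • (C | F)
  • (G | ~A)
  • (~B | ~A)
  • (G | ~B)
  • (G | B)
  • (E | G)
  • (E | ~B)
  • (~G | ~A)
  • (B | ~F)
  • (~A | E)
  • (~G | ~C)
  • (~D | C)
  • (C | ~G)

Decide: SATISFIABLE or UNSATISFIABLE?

G = True:
  propagation gives E=False, F=True, D=False, C=False; an empty clause results — contradiction.
G = False:
  propagation gives D=True, A=False, B=False; an empty clause results — contradiction.
Every branch closes, so no satisfying assignment exists.

UNSATISFIABLE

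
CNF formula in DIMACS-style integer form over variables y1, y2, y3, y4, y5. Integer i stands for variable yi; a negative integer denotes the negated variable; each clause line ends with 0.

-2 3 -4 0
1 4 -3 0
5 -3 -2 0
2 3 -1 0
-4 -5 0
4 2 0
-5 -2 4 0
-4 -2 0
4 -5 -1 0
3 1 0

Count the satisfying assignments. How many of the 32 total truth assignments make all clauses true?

3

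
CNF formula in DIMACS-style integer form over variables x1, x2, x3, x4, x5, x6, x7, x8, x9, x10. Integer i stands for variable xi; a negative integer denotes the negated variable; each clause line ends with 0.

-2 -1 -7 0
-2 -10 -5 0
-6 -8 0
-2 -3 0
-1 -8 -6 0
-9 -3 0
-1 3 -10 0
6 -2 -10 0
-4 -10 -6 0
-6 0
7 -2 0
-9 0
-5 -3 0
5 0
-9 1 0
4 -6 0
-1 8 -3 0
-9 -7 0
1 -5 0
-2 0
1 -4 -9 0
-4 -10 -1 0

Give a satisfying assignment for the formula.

x1=1  x2=0  x3=0  x4=0  x5=1  x6=0  x7=0  x8=0  x9=0  x10=0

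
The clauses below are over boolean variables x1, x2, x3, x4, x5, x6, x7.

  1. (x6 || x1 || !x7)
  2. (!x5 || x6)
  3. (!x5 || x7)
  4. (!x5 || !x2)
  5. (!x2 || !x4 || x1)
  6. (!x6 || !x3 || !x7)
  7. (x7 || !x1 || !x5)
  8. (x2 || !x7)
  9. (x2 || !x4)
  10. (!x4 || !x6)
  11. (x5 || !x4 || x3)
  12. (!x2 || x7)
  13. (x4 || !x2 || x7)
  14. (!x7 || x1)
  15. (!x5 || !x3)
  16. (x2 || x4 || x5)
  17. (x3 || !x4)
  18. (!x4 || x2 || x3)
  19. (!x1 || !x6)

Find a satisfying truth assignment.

x1=1, x2=1, x3=0, x4=0, x5=0, x6=0, x7=1

Branch on x1: take x1 = True.
  then x6 is forced to False.
  then x5 is forced to False.
The remaining clauses are satisfied by x2 = True, x3 = False, x4 = False, x7 = True.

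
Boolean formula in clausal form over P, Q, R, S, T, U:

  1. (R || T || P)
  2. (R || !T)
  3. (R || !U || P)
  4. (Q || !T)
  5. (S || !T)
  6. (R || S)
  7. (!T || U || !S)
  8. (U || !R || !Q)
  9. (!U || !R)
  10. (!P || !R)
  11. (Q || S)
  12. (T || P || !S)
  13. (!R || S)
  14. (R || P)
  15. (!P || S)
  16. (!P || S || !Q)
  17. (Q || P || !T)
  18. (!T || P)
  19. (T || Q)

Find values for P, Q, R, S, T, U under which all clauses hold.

Try P = True.
  then R is forced to False.
  then T is forced to False.
  then S is forced to True.
  then Q is forced to True.
U is now unconstrained; take U = False.

P = T  Q = T  R = F  S = T  T = F  U = F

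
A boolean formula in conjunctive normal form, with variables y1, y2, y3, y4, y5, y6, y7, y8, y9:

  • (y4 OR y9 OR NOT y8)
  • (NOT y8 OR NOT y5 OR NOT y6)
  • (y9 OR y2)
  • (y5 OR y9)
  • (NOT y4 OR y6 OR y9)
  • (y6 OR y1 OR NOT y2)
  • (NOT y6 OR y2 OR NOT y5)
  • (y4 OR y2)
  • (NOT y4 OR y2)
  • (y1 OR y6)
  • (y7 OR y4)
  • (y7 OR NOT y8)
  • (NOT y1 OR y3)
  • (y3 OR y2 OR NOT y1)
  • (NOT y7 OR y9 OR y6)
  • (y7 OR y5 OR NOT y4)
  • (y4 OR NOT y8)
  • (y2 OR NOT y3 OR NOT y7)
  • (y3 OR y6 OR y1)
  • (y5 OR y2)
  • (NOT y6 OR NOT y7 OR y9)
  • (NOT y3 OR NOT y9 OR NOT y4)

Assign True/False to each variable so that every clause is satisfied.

y1=False, y2=True, y3=False, y4=True, y5=False, y6=True, y7=True, y8=True, y9=True

Branch on y1: take y1 = False.
  then y6 is forced to True.
Try y2 = True.
The remaining clauses are satisfied by y3 = False, y4 = True, y5 = False, y7 = True, y8 = True, y9 = True.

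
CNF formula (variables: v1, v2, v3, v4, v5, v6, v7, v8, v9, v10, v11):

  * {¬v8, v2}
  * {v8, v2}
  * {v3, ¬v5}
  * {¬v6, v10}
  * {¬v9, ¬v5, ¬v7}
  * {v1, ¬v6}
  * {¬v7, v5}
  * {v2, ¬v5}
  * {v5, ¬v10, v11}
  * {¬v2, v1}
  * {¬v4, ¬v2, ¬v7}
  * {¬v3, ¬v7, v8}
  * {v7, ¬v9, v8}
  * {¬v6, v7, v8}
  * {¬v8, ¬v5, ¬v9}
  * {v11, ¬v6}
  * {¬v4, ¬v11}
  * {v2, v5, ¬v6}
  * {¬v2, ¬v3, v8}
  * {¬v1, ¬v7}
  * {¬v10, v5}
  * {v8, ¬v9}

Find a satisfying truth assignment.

v1=True, v2=True, v3=True, v4=False, v5=True, v6=False, v7=False, v8=True, v9=False, v10=True, v11=True

v4 occurs only negated in the remaining clauses — set v4 = False.
Pure literal: v6 appears only negated; assign v6 = False.
Branch on v1: take v1 = True.
  then v7 is forced to False.
The remaining clauses are satisfied by v2 = True, v3 = True, v5 = True, v8 = True, v9 = False, v10 = True, v11 = True.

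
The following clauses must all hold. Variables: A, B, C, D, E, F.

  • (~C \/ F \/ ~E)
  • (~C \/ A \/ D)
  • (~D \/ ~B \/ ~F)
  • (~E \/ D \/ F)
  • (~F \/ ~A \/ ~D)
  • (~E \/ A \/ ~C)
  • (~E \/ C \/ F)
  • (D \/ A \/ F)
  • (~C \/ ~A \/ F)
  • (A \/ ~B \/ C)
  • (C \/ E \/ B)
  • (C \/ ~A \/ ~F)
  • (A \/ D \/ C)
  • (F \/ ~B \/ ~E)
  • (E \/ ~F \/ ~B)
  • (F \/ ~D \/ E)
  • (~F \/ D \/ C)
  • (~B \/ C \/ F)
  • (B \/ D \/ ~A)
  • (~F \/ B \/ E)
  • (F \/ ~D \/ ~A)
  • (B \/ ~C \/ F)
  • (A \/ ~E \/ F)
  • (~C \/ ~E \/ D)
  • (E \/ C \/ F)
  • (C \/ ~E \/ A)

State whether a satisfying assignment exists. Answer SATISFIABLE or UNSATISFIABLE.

F = True:
  C = True:
    D = True:
      propagation gives B=False, A=False, E=False; contradiction.
    D = False:
      propagation gives A=True, B=True, E=True; contradiction.
  C = False:
    propagation gives A=False, B=False, E=True; an empty clause results — contradiction.
F = False:
  C = True:
    propagation gives E=False, A=False, D=True; an empty clause results — contradiction.
  C = False:
    propagation gives E=False; an empty clause results — contradiction.
Every branch closes, so no satisfying assignment exists.

UNSATISFIABLE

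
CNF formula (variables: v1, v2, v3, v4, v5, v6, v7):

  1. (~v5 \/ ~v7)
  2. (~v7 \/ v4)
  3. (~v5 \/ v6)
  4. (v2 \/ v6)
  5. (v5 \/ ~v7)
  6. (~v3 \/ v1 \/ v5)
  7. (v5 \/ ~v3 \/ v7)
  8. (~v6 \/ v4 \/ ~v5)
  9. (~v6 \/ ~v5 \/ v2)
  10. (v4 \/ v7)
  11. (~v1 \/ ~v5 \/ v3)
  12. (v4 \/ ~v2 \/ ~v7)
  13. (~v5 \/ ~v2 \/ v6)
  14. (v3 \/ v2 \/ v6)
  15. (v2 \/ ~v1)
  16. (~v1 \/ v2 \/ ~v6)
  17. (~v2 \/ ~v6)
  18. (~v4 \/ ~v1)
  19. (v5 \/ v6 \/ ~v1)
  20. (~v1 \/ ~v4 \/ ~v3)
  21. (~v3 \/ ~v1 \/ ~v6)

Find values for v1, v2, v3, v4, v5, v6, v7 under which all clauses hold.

Branch on v1: take v1 = False.
Set v2 = True and propagate.
  then v6 is forced to False.
  then v5 is forced to False.
  then v7 is forced to False.
  then v3 is forced to False.
  then v4 is forced to True.
Every clause has at least one true literal under this assignment.

v1=F, v2=T, v3=F, v4=T, v5=F, v6=F, v7=F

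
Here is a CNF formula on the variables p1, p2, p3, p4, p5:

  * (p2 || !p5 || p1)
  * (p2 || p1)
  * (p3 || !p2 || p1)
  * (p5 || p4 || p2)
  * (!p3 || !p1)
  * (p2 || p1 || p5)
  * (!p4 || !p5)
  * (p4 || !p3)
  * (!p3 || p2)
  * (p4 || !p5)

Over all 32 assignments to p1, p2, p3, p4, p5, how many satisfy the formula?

The models are:
  p1=F p2=T p3=T p4=T p5=F
  p1=T p2=F p3=F p4=T p5=F
  p1=T p2=T p3=F p4=F p5=F
  p1=T p2=T p3=F p4=T p5=F
That's 4 in total.

4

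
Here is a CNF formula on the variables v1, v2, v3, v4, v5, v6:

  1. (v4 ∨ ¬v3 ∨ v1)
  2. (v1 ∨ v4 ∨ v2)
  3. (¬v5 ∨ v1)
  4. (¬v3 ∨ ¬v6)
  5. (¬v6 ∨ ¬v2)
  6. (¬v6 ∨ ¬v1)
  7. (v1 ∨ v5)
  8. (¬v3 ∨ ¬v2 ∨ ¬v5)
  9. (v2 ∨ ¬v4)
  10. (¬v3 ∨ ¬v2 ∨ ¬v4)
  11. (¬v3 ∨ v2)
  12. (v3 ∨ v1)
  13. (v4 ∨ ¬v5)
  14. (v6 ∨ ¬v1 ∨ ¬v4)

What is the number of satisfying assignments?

3

The models are:
  v1=1 v2=0 v3=0 v4=0 v5=0 v6=0
  v1=1 v2=1 v3=0 v4=0 v5=0 v6=0
  v1=1 v2=1 v3=1 v4=0 v5=0 v6=0
Count: 3.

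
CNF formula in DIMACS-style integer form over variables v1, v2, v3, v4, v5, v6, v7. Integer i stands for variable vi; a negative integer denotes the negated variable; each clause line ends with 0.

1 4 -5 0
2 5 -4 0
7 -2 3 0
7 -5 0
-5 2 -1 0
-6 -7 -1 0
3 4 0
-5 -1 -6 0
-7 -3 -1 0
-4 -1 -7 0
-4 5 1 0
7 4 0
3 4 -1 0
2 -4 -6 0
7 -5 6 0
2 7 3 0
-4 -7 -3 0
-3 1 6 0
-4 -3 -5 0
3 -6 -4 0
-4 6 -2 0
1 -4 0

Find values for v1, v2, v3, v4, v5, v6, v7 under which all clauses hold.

v1=0, v2=1, v3=1, v4=0, v5=0, v6=1, v7=1

Set v1 = False and propagate.
  then v4 is forced to False.
  then v5 is forced to False.
  then v3 is forced to True.
  then v7 is forced to True.
  then v6 is forced to True.
v2 is now unconstrained; take v2 = True.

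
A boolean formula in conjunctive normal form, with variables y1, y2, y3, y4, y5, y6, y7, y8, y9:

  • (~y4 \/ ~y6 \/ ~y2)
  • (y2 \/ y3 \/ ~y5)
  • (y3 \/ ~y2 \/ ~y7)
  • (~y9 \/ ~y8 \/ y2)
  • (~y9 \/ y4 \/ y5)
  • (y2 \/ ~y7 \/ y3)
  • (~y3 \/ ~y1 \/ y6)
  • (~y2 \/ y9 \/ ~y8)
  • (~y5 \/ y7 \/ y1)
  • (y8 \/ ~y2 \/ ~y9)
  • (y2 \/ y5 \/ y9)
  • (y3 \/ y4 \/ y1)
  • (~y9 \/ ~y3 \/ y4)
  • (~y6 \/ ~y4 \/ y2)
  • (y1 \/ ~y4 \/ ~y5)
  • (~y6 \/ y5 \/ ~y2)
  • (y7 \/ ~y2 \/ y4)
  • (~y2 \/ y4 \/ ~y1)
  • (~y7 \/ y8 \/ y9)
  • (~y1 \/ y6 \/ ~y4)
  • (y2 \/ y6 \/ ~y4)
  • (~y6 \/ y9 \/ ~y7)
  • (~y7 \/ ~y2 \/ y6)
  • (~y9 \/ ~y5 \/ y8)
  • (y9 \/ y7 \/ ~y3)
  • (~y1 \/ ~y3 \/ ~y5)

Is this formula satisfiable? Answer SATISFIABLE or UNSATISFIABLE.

Set y1 = False and propagate.
Set y2 = True and propagate.
The remaining clauses are satisfied by y3 = True, y4 = True, y5 = False, y6 = False, y7 = False, y8 = True, y9 = True.
So y1=0  y2=1  y3=1  y4=1  y5=0  y6=0  y7=0  y8=1  y9=1 is a satisfying assignment.

SATISFIABLE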